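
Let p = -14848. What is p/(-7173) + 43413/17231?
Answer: 567247337/123597963 ≈ 4.5895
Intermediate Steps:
p/(-7173) + 43413/17231 = -14848/(-7173) + 43413/17231 = -14848*(-1/7173) + 43413*(1/17231) = 14848/7173 + 43413/17231 = 567247337/123597963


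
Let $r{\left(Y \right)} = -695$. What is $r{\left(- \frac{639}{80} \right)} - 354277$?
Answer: $-354972$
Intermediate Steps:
$r{\left(- \frac{639}{80} \right)} - 354277 = -695 - 354277 = -354972$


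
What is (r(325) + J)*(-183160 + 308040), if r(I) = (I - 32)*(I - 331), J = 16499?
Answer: 1840856080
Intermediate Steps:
r(I) = (-331 + I)*(-32 + I) (r(I) = (-32 + I)*(-331 + I) = (-331 + I)*(-32 + I))
(r(325) + J)*(-183160 + 308040) = ((10592 + 325² - 363*325) + 16499)*(-183160 + 308040) = ((10592 + 105625 - 117975) + 16499)*124880 = (-1758 + 16499)*124880 = 14741*124880 = 1840856080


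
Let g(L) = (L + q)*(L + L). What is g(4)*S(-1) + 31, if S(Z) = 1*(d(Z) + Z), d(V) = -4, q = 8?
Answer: -449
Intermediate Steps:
S(Z) = -4 + Z (S(Z) = 1*(-4 + Z) = -4 + Z)
g(L) = 2*L*(8 + L) (g(L) = (L + 8)*(L + L) = (8 + L)*(2*L) = 2*L*(8 + L))
g(4)*S(-1) + 31 = (2*4*(8 + 4))*(-4 - 1) + 31 = (2*4*12)*(-5) + 31 = 96*(-5) + 31 = -480 + 31 = -449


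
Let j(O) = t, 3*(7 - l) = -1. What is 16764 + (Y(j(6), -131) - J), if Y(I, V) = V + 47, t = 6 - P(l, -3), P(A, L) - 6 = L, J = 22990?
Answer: -6310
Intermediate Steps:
l = 22/3 (l = 7 - ⅓*(-1) = 7 + ⅓ = 22/3 ≈ 7.3333)
P(A, L) = 6 + L
t = 3 (t = 6 - (6 - 3) = 6 - 1*3 = 6 - 3 = 3)
j(O) = 3
Y(I, V) = 47 + V
16764 + (Y(j(6), -131) - J) = 16764 + ((47 - 131) - 1*22990) = 16764 + (-84 - 22990) = 16764 - 23074 = -6310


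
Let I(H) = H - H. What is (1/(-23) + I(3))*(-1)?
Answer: 1/23 ≈ 0.043478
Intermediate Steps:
I(H) = 0
(1/(-23) + I(3))*(-1) = (1/(-23) + 0)*(-1) = (-1/23 + 0)*(-1) = -1/23*(-1) = 1/23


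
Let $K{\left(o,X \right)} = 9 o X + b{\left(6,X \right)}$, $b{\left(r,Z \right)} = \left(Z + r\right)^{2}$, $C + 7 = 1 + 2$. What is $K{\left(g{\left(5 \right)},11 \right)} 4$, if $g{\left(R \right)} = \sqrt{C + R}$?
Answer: $1552$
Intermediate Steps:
$C = -4$ ($C = -7 + \left(1 + 2\right) = -7 + 3 = -4$)
$g{\left(R \right)} = \sqrt{-4 + R}$
$K{\left(o,X \right)} = \left(6 + X\right)^{2} + 9 X o$ ($K{\left(o,X \right)} = 9 o X + \left(X + 6\right)^{2} = 9 X o + \left(6 + X\right)^{2} = \left(6 + X\right)^{2} + 9 X o$)
$K{\left(g{\left(5 \right)},11 \right)} 4 = \left(\left(6 + 11\right)^{2} + 9 \cdot 11 \sqrt{-4 + 5}\right) 4 = \left(17^{2} + 9 \cdot 11 \sqrt{1}\right) 4 = \left(289 + 9 \cdot 11 \cdot 1\right) 4 = \left(289 + 99\right) 4 = 388 \cdot 4 = 1552$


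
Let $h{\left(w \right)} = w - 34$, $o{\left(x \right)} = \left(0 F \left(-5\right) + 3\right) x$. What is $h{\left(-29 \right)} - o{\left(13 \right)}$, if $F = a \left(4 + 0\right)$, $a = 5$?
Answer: $-102$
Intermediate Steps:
$F = 20$ ($F = 5 \left(4 + 0\right) = 5 \cdot 4 = 20$)
$o{\left(x \right)} = 3 x$ ($o{\left(x \right)} = \left(0 \cdot 20 \left(-5\right) + 3\right) x = \left(0 \left(-5\right) + 3\right) x = \left(0 + 3\right) x = 3 x$)
$h{\left(w \right)} = -34 + w$ ($h{\left(w \right)} = w - 34 = -34 + w$)
$h{\left(-29 \right)} - o{\left(13 \right)} = \left(-34 - 29\right) - 3 \cdot 13 = -63 - 39 = -102$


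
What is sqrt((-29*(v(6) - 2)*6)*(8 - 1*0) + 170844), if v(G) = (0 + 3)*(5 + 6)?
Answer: 6*sqrt(3547) ≈ 357.34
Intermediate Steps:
v(G) = 33 (v(G) = 3*11 = 33)
sqrt((-29*(v(6) - 2)*6)*(8 - 1*0) + 170844) = sqrt((-29*(33 - 2)*6)*(8 - 1*0) + 170844) = sqrt((-899*6)*(8 + 0) + 170844) = sqrt(-29*186*8 + 170844) = sqrt(-5394*8 + 170844) = sqrt(-43152 + 170844) = sqrt(127692) = 6*sqrt(3547)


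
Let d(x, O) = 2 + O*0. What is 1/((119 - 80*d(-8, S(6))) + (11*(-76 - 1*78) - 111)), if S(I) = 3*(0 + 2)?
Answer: -1/1846 ≈ -0.00054171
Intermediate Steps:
S(I) = 6 (S(I) = 3*2 = 6)
d(x, O) = 2 (d(x, O) = 2 + 0 = 2)
1/((119 - 80*d(-8, S(6))) + (11*(-76 - 1*78) - 111)) = 1/((119 - 80*2) + (11*(-76 - 1*78) - 111)) = 1/((119 - 160) + (11*(-76 - 78) - 111)) = 1/(-41 + (11*(-154) - 111)) = 1/(-41 + (-1694 - 111)) = 1/(-41 - 1805) = 1/(-1846) = -1/1846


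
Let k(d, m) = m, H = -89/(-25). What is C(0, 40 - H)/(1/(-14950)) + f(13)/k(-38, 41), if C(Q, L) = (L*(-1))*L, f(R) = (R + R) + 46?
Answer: 20348004878/1025 ≈ 1.9852e+7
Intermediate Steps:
H = 89/25 (H = -89*(-1/25) = 89/25 ≈ 3.5600)
f(R) = 46 + 2*R (f(R) = 2*R + 46 = 46 + 2*R)
C(Q, L) = -L² (C(Q, L) = (-L)*L = -L²)
C(0, 40 - H)/(1/(-14950)) + f(13)/k(-38, 41) = (-(40 - 1*89/25)²)/(1/(-14950)) + (46 + 2*13)/41 = (-(40 - 89/25)²)/(-1/14950) + (46 + 26)*(1/41) = -(911/25)²*(-14950) + 72*(1/41) = -1*829921/625*(-14950) + 72/41 = -829921/625*(-14950) + 72/41 = 496292758/25 + 72/41 = 20348004878/1025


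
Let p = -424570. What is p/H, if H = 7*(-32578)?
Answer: 212285/114023 ≈ 1.8618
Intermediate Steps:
H = -228046
p/H = -424570/(-228046) = -424570*(-1/228046) = 212285/114023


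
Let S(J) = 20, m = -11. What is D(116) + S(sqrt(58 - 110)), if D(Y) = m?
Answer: 9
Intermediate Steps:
D(Y) = -11
D(116) + S(sqrt(58 - 110)) = -11 + 20 = 9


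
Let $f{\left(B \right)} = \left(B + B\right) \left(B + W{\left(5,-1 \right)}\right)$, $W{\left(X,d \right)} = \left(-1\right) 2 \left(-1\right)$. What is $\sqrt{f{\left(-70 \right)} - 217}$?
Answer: $\sqrt{9303} \approx 96.452$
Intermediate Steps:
$W{\left(X,d \right)} = 2$ ($W{\left(X,d \right)} = \left(-2\right) \left(-1\right) = 2$)
$f{\left(B \right)} = 2 B \left(2 + B\right)$ ($f{\left(B \right)} = \left(B + B\right) \left(B + 2\right) = 2 B \left(2 + B\right)$)
$\sqrt{f{\left(-70 \right)} - 217} = \sqrt{2 \left(-70\right) \left(2 - 70\right) - 217} = \sqrt{2 \left(-70\right) \left(-68\right) - 217} = \sqrt{9520 - 217} = \sqrt{9303}$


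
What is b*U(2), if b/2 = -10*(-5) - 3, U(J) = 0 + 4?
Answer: 376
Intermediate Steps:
U(J) = 4
b = 94 (b = 2*(-10*(-5) - 3) = 2*(50 - 3) = 2*47 = 94)
b*U(2) = 94*4 = 376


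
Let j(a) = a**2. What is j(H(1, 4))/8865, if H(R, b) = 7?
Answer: 49/8865 ≈ 0.0055274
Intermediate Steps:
j(H(1, 4))/8865 = 7**2/8865 = 49*(1/8865) = 49/8865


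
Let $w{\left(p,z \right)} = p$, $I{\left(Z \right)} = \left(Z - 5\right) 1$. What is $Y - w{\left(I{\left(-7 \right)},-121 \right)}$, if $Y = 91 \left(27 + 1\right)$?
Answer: $2560$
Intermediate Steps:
$I{\left(Z \right)} = -5 + Z$ ($I{\left(Z \right)} = \left(-5 + Z\right) 1 = -5 + Z$)
$Y = 2548$ ($Y = 91 \cdot 28 = 2548$)
$Y - w{\left(I{\left(-7 \right)},-121 \right)} = 2548 - \left(-5 - 7\right) = 2548 - -12 = 2548 + 12 = 2560$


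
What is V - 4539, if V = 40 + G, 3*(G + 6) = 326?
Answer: -13189/3 ≈ -4396.3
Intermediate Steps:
G = 308/3 (G = -6 + (⅓)*326 = -6 + 326/3 = 308/3 ≈ 102.67)
V = 428/3 (V = 40 + 308/3 = 428/3 ≈ 142.67)
V - 4539 = 428/3 - 4539 = -13189/3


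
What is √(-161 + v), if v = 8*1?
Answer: 3*I*√17 ≈ 12.369*I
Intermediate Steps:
v = 8
√(-161 + v) = √(-161 + 8) = √(-153) = 3*I*√17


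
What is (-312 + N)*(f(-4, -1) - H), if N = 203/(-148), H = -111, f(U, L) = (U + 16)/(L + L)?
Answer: -4869795/148 ≈ -32904.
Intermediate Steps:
f(U, L) = (16 + U)/(2*L) (f(U, L) = (16 + U)/((2*L)) = (16 + U)*(1/(2*L)) = (16 + U)/(2*L))
N = -203/148 (N = 203*(-1/148) = -203/148 ≈ -1.3716)
(-312 + N)*(f(-4, -1) - H) = (-312 - 203/148)*((½)*(16 - 4)/(-1) - 1*(-111)) = -46379*((½)*(-1)*12 + 111)/148 = -46379*(-6 + 111)/148 = -46379/148*105 = -4869795/148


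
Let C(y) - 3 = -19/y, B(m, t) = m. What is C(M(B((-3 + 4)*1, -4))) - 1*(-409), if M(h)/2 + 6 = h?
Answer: 4139/10 ≈ 413.90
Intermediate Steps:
M(h) = -12 + 2*h
C(y) = 3 - 19/y
C(M(B((-3 + 4)*1, -4))) - 1*(-409) = (3 - 19/(-12 + 2*((-3 + 4)*1))) - 1*(-409) = (3 - 19/(-12 + 2*(1*1))) + 409 = (3 - 19/(-12 + 2*1)) + 409 = (3 - 19/(-12 + 2)) + 409 = (3 - 19/(-10)) + 409 = (3 - 19*(-⅒)) + 409 = (3 + 19/10) + 409 = 49/10 + 409 = 4139/10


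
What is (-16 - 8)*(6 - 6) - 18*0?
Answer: 0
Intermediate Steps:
(-16 - 8)*(6 - 6) - 18*0 = -24*0 + 0 = 0 + 0 = 0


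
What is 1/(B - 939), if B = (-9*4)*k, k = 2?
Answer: -1/1011 ≈ -0.00098912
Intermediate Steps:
B = -72 (B = -9*4*2 = -36*2 = -72)
1/(B - 939) = 1/(-72 - 939) = 1/(-1011) = -1/1011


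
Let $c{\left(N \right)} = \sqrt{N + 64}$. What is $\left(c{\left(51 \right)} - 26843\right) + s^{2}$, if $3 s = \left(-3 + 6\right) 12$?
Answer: $-26699 + \sqrt{115} \approx -26688.0$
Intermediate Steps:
$c{\left(N \right)} = \sqrt{64 + N}$
$s = 12$ ($s = \frac{\left(-3 + 6\right) 12}{3} = \frac{3 \cdot 12}{3} = \frac{1}{3} \cdot 36 = 12$)
$\left(c{\left(51 \right)} - 26843\right) + s^{2} = \left(\sqrt{64 + 51} - 26843\right) + 12^{2} = \left(\sqrt{115} - 26843\right) + 144 = \left(-26843 + \sqrt{115}\right) + 144 = -26699 + \sqrt{115}$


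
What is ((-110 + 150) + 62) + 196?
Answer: 298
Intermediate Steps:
((-110 + 150) + 62) + 196 = (40 + 62) + 196 = 102 + 196 = 298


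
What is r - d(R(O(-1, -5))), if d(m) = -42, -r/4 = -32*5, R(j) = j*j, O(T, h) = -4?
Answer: 682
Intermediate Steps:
R(j) = j²
r = 640 (r = -(-128)*5 = -4*(-160) = 640)
r - d(R(O(-1, -5))) = 640 - 1*(-42) = 640 + 42 = 682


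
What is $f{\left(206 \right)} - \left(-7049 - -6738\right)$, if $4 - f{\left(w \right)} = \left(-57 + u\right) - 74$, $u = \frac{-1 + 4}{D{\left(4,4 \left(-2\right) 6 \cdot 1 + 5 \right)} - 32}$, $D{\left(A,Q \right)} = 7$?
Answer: $\frac{11153}{25} \approx 446.12$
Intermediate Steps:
$u = - \frac{3}{25}$ ($u = \frac{-1 + 4}{7 - 32} = \frac{3}{-25} = 3 \left(- \frac{1}{25}\right) = - \frac{3}{25} \approx -0.12$)
$f{\left(w \right)} = \frac{3378}{25}$ ($f{\left(w \right)} = 4 - \left(\left(-57 - \frac{3}{25}\right) - 74\right) = 4 - \left(- \frac{1428}{25} - 74\right) = 4 - - \frac{3278}{25} = 4 + \frac{3278}{25} = \frac{3378}{25}$)
$f{\left(206 \right)} - \left(-7049 - -6738\right) = \frac{3378}{25} - \left(-7049 - -6738\right) = \frac{3378}{25} - \left(-7049 + 6738\right) = \frac{3378}{25} - -311 = \frac{3378}{25} + 311 = \frac{11153}{25}$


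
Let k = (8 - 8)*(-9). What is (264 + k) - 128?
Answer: 136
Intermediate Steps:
k = 0 (k = 0*(-9) = 0)
(264 + k) - 128 = (264 + 0) - 128 = 264 - 128 = 136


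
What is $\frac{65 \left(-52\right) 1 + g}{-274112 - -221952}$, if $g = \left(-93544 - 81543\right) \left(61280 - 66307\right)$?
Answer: $- \frac{880158969}{52160} \approx -16874.0$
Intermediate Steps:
$g = 880162349$ ($g = \left(-175087\right) \left(-5027\right) = 880162349$)
$\frac{65 \left(-52\right) 1 + g}{-274112 - -221952} = \frac{65 \left(-52\right) 1 + 880162349}{-274112 - -221952} = \frac{\left(-3380\right) 1 + 880162349}{-274112 + 221952} = \frac{-3380 + 880162349}{-52160} = 880158969 \left(- \frac{1}{52160}\right) = - \frac{880158969}{52160}$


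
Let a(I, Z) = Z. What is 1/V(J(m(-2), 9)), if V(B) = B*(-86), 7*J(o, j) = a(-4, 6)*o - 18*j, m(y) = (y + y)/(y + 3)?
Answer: 7/15996 ≈ 0.00043761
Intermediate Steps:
m(y) = 2*y/(3 + y) (m(y) = (2*y)/(3 + y) = 2*y/(3 + y))
J(o, j) = -18*j/7 + 6*o/7 (J(o, j) = (6*o - 18*j)/7 = (-18*j + 6*o)/7 = -18*j/7 + 6*o/7)
V(B) = -86*B
1/V(J(m(-2), 9)) = 1/(-86*(-18/7*9 + 6*(2*(-2)/(3 - 2))/7)) = 1/(-86*(-162/7 + 6*(2*(-2)/1)/7)) = 1/(-86*(-162/7 + 6*(2*(-2)*1)/7)) = 1/(-86*(-162/7 + (6/7)*(-4))) = 1/(-86*(-162/7 - 24/7)) = 1/(-86*(-186/7)) = 1/(15996/7) = 7/15996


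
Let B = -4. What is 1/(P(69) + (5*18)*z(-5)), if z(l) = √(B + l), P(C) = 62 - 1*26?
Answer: 1/2061 - 5*I/1374 ≈ 0.0004852 - 0.003639*I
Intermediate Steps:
P(C) = 36 (P(C) = 62 - 26 = 36)
z(l) = √(-4 + l)
1/(P(69) + (5*18)*z(-5)) = 1/(36 + (5*18)*√(-4 - 5)) = 1/(36 + 90*√(-9)) = 1/(36 + 90*(3*I)) = 1/(36 + 270*I) = (36 - 270*I)/74196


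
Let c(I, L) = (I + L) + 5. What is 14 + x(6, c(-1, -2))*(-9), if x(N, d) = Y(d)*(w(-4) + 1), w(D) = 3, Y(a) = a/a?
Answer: -22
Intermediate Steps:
Y(a) = 1
c(I, L) = 5 + I + L
x(N, d) = 4 (x(N, d) = 1*(3 + 1) = 1*4 = 4)
14 + x(6, c(-1, -2))*(-9) = 14 + 4*(-9) = 14 - 36 = -22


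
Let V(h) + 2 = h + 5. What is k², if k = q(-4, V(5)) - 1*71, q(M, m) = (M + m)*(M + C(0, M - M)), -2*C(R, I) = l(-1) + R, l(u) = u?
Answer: 7225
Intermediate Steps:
V(h) = 3 + h (V(h) = -2 + (h + 5) = -2 + (5 + h) = 3 + h)
C(R, I) = ½ - R/2 (C(R, I) = -(-1 + R)/2 = ½ - R/2)
q(M, m) = (½ + M)*(M + m) (q(M, m) = (M + m)*(M + (½ - ½*0)) = (M + m)*(M + (½ + 0)) = (M + m)*(M + ½) = (M + m)*(½ + M) = (½ + M)*(M + m))
k = -85 (k = ((-4)² + (½)*(-4) + (3 + 5)/2 - 4*(3 + 5)) - 1*71 = (16 - 2 + (½)*8 - 4*8) - 71 = (16 - 2 + 4 - 32) - 71 = -14 - 71 = -85)
k² = (-85)² = 7225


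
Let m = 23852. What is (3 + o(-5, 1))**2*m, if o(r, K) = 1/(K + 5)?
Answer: 2152643/9 ≈ 2.3918e+5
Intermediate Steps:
o(r, K) = 1/(5 + K)
(3 + o(-5, 1))**2*m = (3 + 1/(5 + 1))**2*23852 = (3 + 1/6)**2*23852 = (19/6)**2*23852 = (361/36)*23852 = 2152643/9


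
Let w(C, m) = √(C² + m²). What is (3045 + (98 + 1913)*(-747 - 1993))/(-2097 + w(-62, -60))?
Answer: 2309675643/877993 + 2202838*√1861/877993 ≈ 2738.9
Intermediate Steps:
(3045 + (98 + 1913)*(-747 - 1993))/(-2097 + w(-62, -60)) = (3045 + (98 + 1913)*(-747 - 1993))/(-2097 + √((-62)² + (-60)²)) = (3045 + 2011*(-2740))/(-2097 + √(3844 + 3600)) = (3045 - 5510140)/(-2097 + √7444) = -5507095/(-2097 + 2*√1861)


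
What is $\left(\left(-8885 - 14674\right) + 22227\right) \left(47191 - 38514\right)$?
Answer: $-11557764$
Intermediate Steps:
$\left(\left(-8885 - 14674\right) + 22227\right) \left(47191 - 38514\right) = \left(\left(-8885 - 14674\right) + 22227\right) 8677 = \left(-23559 + 22227\right) 8677 = \left(-1332\right) 8677 = -11557764$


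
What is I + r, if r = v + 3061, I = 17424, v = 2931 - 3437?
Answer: 19979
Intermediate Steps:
v = -506
r = 2555 (r = -506 + 3061 = 2555)
I + r = 17424 + 2555 = 19979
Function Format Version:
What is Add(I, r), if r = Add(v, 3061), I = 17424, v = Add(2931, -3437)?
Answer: 19979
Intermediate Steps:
v = -506
r = 2555 (r = Add(-506, 3061) = 2555)
Add(I, r) = Add(17424, 2555) = 19979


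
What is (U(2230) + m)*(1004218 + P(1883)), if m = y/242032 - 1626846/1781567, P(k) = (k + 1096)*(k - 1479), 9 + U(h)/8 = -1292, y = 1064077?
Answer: -707482288769725829865/30799730296 ≈ -2.2970e+10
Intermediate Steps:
U(h) = -10408 (U(h) = -72 + 8*(-1292) = -72 - 10336 = -10408)
P(k) = (-1479 + k)*(1096 + k) (P(k) = (1096 + k)*(-1479 + k) = (-1479 + k)*(1096 + k))
m = 214567953941/61599460592 (m = 1064077/242032 - 1626846/1781567 = 1064077*(1/242032) - 1626846*1/1781567 = 152011/34576 - 1626846/1781567 = 214567953941/61599460592 ≈ 3.4833)
(U(2230) + m)*(1004218 + P(1883)) = (-10408 + 214567953941/61599460592)*(1004218 + (-1620984 + 1883² - 383*1883)) = -640912617887595*(1004218 + (-1620984 + 3545689 - 721189))/61599460592 = -640912617887595*(1004218 + 1203516)/61599460592 = -640912617887595/61599460592*2207734 = -707482288769725829865/30799730296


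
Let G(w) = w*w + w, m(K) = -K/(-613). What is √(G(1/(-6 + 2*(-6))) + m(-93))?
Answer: I*√24858989/11034 ≈ 0.45187*I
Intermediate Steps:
m(K) = K/613 (m(K) = -K*(-1/613) = K/613)
G(w) = w + w² (G(w) = w² + w = w + w²)
√(G(1/(-6 + 2*(-6))) + m(-93)) = √((1 + 1/(-6 + 2*(-6)))/(-6 + 2*(-6)) + (1/613)*(-93)) = √((1 + 1/(-6 - 12))/(-6 - 12) - 93/613) = √((1 + 1/(-18))/(-18) - 93/613) = √(-(1 - 1/18)/18 - 93/613) = √(-1/18*17/18 - 93/613) = √(-17/324 - 93/613) = √(-40553/198612) = I*√24858989/11034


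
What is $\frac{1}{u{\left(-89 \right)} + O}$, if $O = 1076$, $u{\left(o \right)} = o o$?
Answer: $\frac{1}{8997} \approx 0.00011115$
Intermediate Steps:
$u{\left(o \right)} = o^{2}$
$\frac{1}{u{\left(-89 \right)} + O} = \frac{1}{\left(-89\right)^{2} + 1076} = \frac{1}{7921 + 1076} = \frac{1}{8997}$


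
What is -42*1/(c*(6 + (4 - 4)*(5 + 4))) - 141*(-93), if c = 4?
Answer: 52445/4 ≈ 13111.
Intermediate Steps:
-42*1/(c*(6 + (4 - 4)*(5 + 4))) - 141*(-93) = -42*1/(4*(6 + (4 - 4)*(5 + 4))) - 141*(-93) = -42*1/(4*(6 + 0*9)) + 13113 = -42*1/(4*(6 + 0)) + 13113 = -42/(6*4) + 13113 = -42/24 + 13113 = -42*1/24 + 13113 = -7/4 + 13113 = 52445/4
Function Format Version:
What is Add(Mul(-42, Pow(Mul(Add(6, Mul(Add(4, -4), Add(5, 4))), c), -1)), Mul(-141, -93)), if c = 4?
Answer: Rational(52445, 4) ≈ 13111.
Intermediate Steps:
Add(Mul(-42, Pow(Mul(Add(6, Mul(Add(4, -4), Add(5, 4))), c), -1)), Mul(-141, -93)) = Add(Mul(-42, Pow(Mul(Add(6, Mul(Add(4, -4), Add(5, 4))), 4), -1)), Mul(-141, -93)) = Add(Mul(-42, Pow(Mul(Add(6, Mul(0, 9)), 4), -1)), 13113) = Add(Mul(-42, Pow(Mul(Add(6, 0), 4), -1)), 13113) = Add(Mul(-42, Pow(Mul(6, 4), -1)), 13113) = Add(Mul(-42, Pow(24, -1)), 13113) = Add(Mul(-42, Rational(1, 24)), 13113) = Add(Rational(-7, 4), 13113) = Rational(52445, 4)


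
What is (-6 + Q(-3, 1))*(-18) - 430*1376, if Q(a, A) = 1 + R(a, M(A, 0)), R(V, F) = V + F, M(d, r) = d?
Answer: -591554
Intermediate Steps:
R(V, F) = F + V
Q(a, A) = 1 + A + a (Q(a, A) = 1 + (A + a) = 1 + A + a)
(-6 + Q(-3, 1))*(-18) - 430*1376 = (-6 + (1 + 1 - 3))*(-18) - 430*1376 = (-6 - 1)*(-18) - 591680 = -7*(-18) - 591680 = 126 - 591680 = -591554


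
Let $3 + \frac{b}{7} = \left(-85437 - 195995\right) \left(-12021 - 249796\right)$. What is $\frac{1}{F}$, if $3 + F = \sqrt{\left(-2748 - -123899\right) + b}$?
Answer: $\frac{3}{515785894729} + \frac{\sqrt{515785894738}}{515785894729} \approx 1.3924 \cdot 10^{-6}$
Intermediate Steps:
$b = 515785773587$ ($b = -21 + 7 \left(-85437 - 195995\right) \left(-12021 - 249796\right) = -21 + 7 \left(\left(-281432\right) \left(-261817\right)\right) = -21 + 7 \cdot 73683681944 = -21 + 515785773608 = 515785773587$)
$F = -3 + \sqrt{515785894738}$ ($F = -3 + \sqrt{\left(-2748 - -123899\right) + 515785773587} = -3 + \sqrt{\left(-2748 + 123899\right) + 515785773587} = -3 + \sqrt{121151 + 515785773587} = -3 + \sqrt{515785894738} \approx 7.1818 \cdot 10^{5}$)
$\frac{1}{F} = \frac{1}{-3 + \sqrt{515785894738}}$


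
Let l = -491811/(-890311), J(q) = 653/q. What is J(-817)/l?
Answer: -581373083/401809587 ≈ -1.4469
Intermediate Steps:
l = 491811/890311 (l = -491811*(-1/890311) = 491811/890311 ≈ 0.55240)
J(-817)/l = (653/(-817))/(491811/890311) = (653*(-1/817))*(890311/491811) = -653/817*890311/491811 = -581373083/401809587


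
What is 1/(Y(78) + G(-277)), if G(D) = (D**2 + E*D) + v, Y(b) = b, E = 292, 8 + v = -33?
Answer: -1/4118 ≈ -0.00024284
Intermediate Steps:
v = -41 (v = -8 - 33 = -41)
G(D) = -41 + D**2 + 292*D (G(D) = (D**2 + 292*D) - 41 = -41 + D**2 + 292*D)
1/(Y(78) + G(-277)) = 1/(78 + (-41 + (-277)**2 + 292*(-277))) = 1/(78 + (-41 + 76729 - 80884)) = 1/(78 - 4196) = 1/(-4118) = -1/4118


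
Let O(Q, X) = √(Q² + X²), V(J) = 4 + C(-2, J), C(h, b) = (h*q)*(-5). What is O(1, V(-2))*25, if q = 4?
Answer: 25*√1937 ≈ 1100.3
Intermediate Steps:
C(h, b) = -20*h (C(h, b) = (h*4)*(-5) = (4*h)*(-5) = -20*h)
V(J) = 44 (V(J) = 4 - 20*(-2) = 4 + 40 = 44)
O(1, V(-2))*25 = √(1² + 44²)*25 = √(1 + 1936)*25 = √1937*25 = 25*√1937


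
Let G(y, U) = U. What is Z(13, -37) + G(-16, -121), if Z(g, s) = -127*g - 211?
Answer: -1983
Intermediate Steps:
Z(g, s) = -211 - 127*g
Z(13, -37) + G(-16, -121) = (-211 - 127*13) - 121 = (-211 - 1651) - 121 = -1862 - 121 = -1983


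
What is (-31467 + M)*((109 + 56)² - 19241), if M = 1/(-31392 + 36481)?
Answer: -1278522327008/5089 ≈ -2.5123e+8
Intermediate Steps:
M = 1/5089 ≈ 0.00019650
(-31467 + M)*((109 + 56)² - 19241) = (-31467 + 1/5089)*((109 + 56)² - 19241) = -160135562*(165² - 19241)/5089 = -160135562*(27225 - 19241)/5089 = -160135562/5089*7984 = -1278522327008/5089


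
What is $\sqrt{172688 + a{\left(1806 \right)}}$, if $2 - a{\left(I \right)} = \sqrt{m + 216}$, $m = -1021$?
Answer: $\sqrt{172690 - i \sqrt{805}} \approx 415.56 - 0.034 i$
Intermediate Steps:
$a{\left(I \right)} = 2 - i \sqrt{805}$ ($a{\left(I \right)} = 2 - \sqrt{-1021 + 216} = 2 - \sqrt{-805} = 2 - i \sqrt{805}$)
$\sqrt{172688 + a{\left(1806 \right)}} = \sqrt{172688 + \left(2 - i \sqrt{805}\right)} = \sqrt{172690 - i \sqrt{805}}$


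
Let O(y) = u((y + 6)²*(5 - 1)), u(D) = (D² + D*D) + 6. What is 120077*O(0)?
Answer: 4980553806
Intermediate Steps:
u(D) = 6 + 2*D² (u(D) = (D² + D²) + 6 = 2*D² + 6 = 6 + 2*D²)
O(y) = 6 + 32*(6 + y)⁴ (O(y) = 6 + 2*((y + 6)²*(5 - 1))² = 6 + 2*((6 + y)²*4)² = 6 + 2*(4*(6 + y)²)² = 6 + 2*(16*(6 + y)⁴) = 6 + 32*(6 + y)⁴)
120077*O(0) = 120077*(6 + 32*(6 + 0)⁴) = 120077*(6 + 32*6⁴) = 120077*(6 + 32*1296) = 120077*(6 + 41472) = 120077*41478 = 4980553806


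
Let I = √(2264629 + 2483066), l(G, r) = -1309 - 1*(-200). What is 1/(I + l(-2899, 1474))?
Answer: 1109/3517814 + √4747695/3517814 ≈ 0.00093465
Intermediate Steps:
l(G, r) = -1109 (l(G, r) = -1309 + 200 = -1109)
I = √4747695 ≈ 2178.9
1/(I + l(-2899, 1474)) = 1/(√4747695 - 1109) = 1/(-1109 + √4747695)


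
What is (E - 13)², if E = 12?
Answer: 1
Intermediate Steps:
(E - 13)² = (12 - 13)² = (-1)² = 1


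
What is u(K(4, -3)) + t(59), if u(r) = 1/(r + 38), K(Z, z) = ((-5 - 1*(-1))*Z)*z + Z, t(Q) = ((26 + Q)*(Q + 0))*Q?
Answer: 26629651/90 ≈ 2.9589e+5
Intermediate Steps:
t(Q) = Q**2*(26 + Q) (t(Q) = ((26 + Q)*Q)*Q = (Q*(26 + Q))*Q = Q**2*(26 + Q))
K(Z, z) = Z - 4*Z*z (K(Z, z) = ((-5 + 1)*Z)*z + Z = (-4*Z)*z + Z = -4*Z*z + Z = Z - 4*Z*z)
u(r) = 1/(38 + r)
u(K(4, -3)) + t(59) = 1/(38 + 4*(1 - 4*(-3))) + 59**2*(26 + 59) = 1/(38 + 4*(1 + 12)) + 3481*85 = 1/(38 + 4*13) + 295885 = 1/(38 + 52) + 295885 = 1/90 + 295885 = 26629651/90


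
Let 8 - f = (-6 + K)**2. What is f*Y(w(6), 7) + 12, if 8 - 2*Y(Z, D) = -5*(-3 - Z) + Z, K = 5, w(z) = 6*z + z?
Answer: -1789/2 ≈ -894.50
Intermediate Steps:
w(z) = 7*z
f = 7 (f = 8 - (-6 + 5)**2 = 8 - 1*(-1)**2 = 8 - 1*1 = 8 - 1 = 7)
Y(Z, D) = -7/2 - 3*Z (Y(Z, D) = 4 - (-5*(-3 - Z) + Z)/2 = 4 - ((15 + 5*Z) + Z)/2 = 4 - (15 + 6*Z)/2 = 4 + (-15/2 - 3*Z) = -7/2 - 3*Z)
f*Y(w(6), 7) + 12 = 7*(-7/2 - 21*6) + 12 = 7*(-7/2 - 3*42) + 12 = 7*(-7/2 - 126) + 12 = 7*(-259/2) + 12 = -1813/2 + 12 = -1789/2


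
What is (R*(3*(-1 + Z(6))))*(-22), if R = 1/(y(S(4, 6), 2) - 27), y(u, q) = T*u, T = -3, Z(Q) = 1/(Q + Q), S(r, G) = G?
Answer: -121/90 ≈ -1.3444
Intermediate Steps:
Z(Q) = 1/(2*Q)
y(u, q) = -3*u
R = -1/45 (R = 1/(-3*6 - 27) = 1/(-18 - 27) = 1/(-45) = -1/45 ≈ -0.022222)
(R*(3*(-1 + Z(6))))*(-22) = -(-1 + (½)/6)/15*(-22) = -(-1 + (½)*(⅙))/15*(-22) = -(-1 + 1/12)/15*(-22) = -(-11)/(15*12)*(-22) = -1/45*(-11/4)*(-22) = (11/180)*(-22) = -121/90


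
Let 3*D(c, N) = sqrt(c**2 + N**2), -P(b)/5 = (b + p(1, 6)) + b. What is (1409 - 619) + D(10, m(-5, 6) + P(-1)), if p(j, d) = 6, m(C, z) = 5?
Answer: 790 + 5*sqrt(13)/3 ≈ 796.01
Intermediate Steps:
P(b) = -30 - 10*b (P(b) = -5*((b + 6) + b) = -5*((6 + b) + b) = -5*(6 + 2*b) = -30 - 10*b)
D(c, N) = sqrt(N**2 + c**2)/3 (D(c, N) = sqrt(c**2 + N**2)/3 = sqrt(N**2 + c**2)/3)
(1409 - 619) + D(10, m(-5, 6) + P(-1)) = (1409 - 619) + sqrt((5 + (-30 - 10*(-1)))**2 + 10**2)/3 = 790 + sqrt((5 + (-30 + 10))**2 + 100)/3 = 790 + sqrt((5 - 20)**2 + 100)/3 = 790 + sqrt((-15)**2 + 100)/3 = 790 + sqrt(225 + 100)/3 = 790 + sqrt(325)/3 = 790 + (5*sqrt(13))/3 = 790 + 5*sqrt(13)/3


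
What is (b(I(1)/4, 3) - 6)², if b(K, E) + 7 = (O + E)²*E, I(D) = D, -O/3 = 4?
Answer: 52900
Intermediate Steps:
O = -12 (O = -3*4 = -12)
b(K, E) = -7 + E*(-12 + E)² (b(K, E) = -7 + (-12 + E)²*E = -7 + E*(-12 + E)²)
(b(I(1)/4, 3) - 6)² = ((-7 + 3*(-12 + 3)²) - 6)² = ((-7 + 3*(-9)²) - 6)² = ((-7 + 3*81) - 6)² = ((-7 + 243) - 6)² = (236 - 6)² = 230² = 52900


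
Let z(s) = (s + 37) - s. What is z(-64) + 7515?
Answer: 7552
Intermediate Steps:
z(s) = 37 (z(s) = (37 + s) - s = 37)
z(-64) + 7515 = 37 + 7515 = 7552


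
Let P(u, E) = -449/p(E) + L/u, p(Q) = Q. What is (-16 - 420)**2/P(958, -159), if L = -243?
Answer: 28955802912/391505 ≈ 73960.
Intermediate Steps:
P(u, E) = -449/E - 243/u
(-16 - 420)**2/P(958, -159) = (-16 - 420)**2/(-449/(-159) - 243/958) = (-436)**2/(-449*(-1/159) - 243*1/958) = 190096/(449/159 - 243/958) = 190096/(391505/152322) = 190096*(152322/391505) = 28955802912/391505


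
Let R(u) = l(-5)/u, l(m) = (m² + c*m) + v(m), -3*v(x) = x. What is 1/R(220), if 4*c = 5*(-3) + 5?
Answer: 264/47 ≈ 5.6170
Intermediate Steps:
c = -5/2 (c = (5*(-3) + 5)/4 = (-15 + 5)/4 = (¼)*(-10) = -5/2 ≈ -2.5000)
v(x) = -x/3
l(m) = m² - 17*m/6 (l(m) = (m² - 5*m/2) - m/3 = m² - 17*m/6)
R(u) = 235/(6*u) (R(u) = ((⅙)*(-5)*(-17 + 6*(-5)))/u = ((⅙)*(-5)*(-17 - 30))/u = ((⅙)*(-5)*(-47))/u = 235/(6*u))
1/R(220) = 1/((235/6)/220) = 1/((235/6)*(1/220)) = 1/(47/264) = 264/47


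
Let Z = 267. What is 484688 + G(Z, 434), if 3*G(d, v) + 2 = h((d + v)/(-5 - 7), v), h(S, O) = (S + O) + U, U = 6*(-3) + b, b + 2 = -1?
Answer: 17452999/36 ≈ 4.8481e+5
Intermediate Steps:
b = -3 (b = -2 - 1 = -3)
U = -21 (U = 6*(-3) - 3 = -18 - 3 = -21)
h(S, O) = -21 + O + S (h(S, O) = (S + O) - 21 = (O + S) - 21 = -21 + O + S)
G(d, v) = -23/3 - d/36 + 11*v/36 (G(d, v) = -2/3 + (-21 + v + (d + v)/(-5 - 7))/3 = -2/3 + (-21 + v + (d + v)/(-12))/3 = -2/3 + (-21 + v + (d + v)*(-1/12))/3 = -2/3 + (-21 + v + (-d/12 - v/12))/3 = -2/3 + (-21 - d/12 + 11*v/12)/3 = -2/3 + (-7 - d/36 + 11*v/36) = -23/3 - d/36 + 11*v/36)
484688 + G(Z, 434) = 484688 + (-23/3 - 1/36*267 + (11/36)*434) = 484688 + (-23/3 - 89/12 + 2387/18) = 484688 + 4231/36 = 17452999/36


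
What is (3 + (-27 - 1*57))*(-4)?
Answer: 324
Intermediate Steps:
(3 + (-27 - 1*57))*(-4) = (3 + (-27 - 57))*(-4) = (3 - 84)*(-4) = -81*(-4) = 324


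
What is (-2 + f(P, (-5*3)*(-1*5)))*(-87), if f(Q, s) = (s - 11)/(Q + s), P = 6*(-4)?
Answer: 1102/17 ≈ 64.823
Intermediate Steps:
P = -24
f(Q, s) = (-11 + s)/(Q + s)
(-2 + f(P, (-5*3)*(-1*5)))*(-87) = (-2 + (-11 + (-5*3)*(-1*5))/(-24 + (-5*3)*(-1*5)))*(-87) = (-2 + (-11 - 15*(-5))/(-24 - 15*(-5)))*(-87) = (-2 + (-11 + 75)/(-24 + 75))*(-87) = (-2 + 64/51)*(-87) = -38/51*(-87) = 1102/17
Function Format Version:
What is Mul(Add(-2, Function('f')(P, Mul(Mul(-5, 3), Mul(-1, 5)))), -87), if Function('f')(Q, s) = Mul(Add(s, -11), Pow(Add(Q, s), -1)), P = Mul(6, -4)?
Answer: Rational(1102, 17) ≈ 64.823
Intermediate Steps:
P = -24
Function('f')(Q, s) = Mul(Pow(Add(Q, s), -1), Add(-11, s)) (Function('f')(Q, s) = Mul(Add(-11, s), Pow(Add(Q, s), -1)) = Mul(Pow(Add(Q, s), -1), Add(-11, s)))
Mul(Add(-2, Function('f')(P, Mul(Mul(-5, 3), Mul(-1, 5)))), -87) = Mul(Add(-2, Mul(Pow(Add(-24, Mul(Mul(-5, 3), Mul(-1, 5))), -1), Add(-11, Mul(Mul(-5, 3), Mul(-1, 5))))), -87) = Mul(Add(-2, Mul(Pow(Add(-24, Mul(-15, -5)), -1), Add(-11, Mul(-15, -5)))), -87) = Mul(Add(-2, Mul(Pow(Add(-24, 75), -1), Add(-11, 75))), -87) = Mul(Add(-2, Mul(Pow(51, -1), 64)), -87) = Mul(Add(-2, Mul(Rational(1, 51), 64)), -87) = Mul(Add(-2, Rational(64, 51)), -87) = Mul(Rational(-38, 51), -87) = Rational(1102, 17)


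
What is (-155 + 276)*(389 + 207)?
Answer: 72116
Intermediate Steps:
(-155 + 276)*(389 + 207) = 121*596 = 72116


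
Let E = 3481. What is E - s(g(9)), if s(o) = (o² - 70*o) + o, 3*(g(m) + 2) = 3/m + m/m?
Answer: 273071/81 ≈ 3371.2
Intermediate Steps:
g(m) = -5/3 + 1/m (g(m) = -2 + (3/m + m/m)/3 = -2 + (3/m + 1)/3 = -2 + (1 + 3/m)/3 = -2 + (⅓ + 1/m) = -5/3 + 1/m)
s(o) = o² - 69*o
E - s(g(9)) = 3481 - (-5/3 + 1/9)*(-69 + (-5/3 + 1/9)) = 3481 - (-5/3 + ⅑)*(-69 + (-5/3 + ⅑)) = 3481 - (-14)*(-69 - 14/9)/9 = 3481 - (-14)*(-635)/(9*9) = 3481 - 1*8890/81 = 3481 - 8890/81 = 273071/81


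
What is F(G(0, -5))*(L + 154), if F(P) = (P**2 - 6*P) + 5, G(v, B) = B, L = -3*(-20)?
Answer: 12840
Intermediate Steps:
L = 60
F(P) = 5 + P**2 - 6*P
F(G(0, -5))*(L + 154) = (5 + (-5)**2 - 6*(-5))*(60 + 154) = (5 + 25 + 30)*214 = 60*214 = 12840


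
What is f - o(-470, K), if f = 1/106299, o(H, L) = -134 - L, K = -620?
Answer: -51661313/106299 ≈ -486.00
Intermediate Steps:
f = 1/106299 ≈ 9.4074e-6
f - o(-470, K) = 1/106299 - (-134 - 1*(-620)) = 1/106299 - (-134 + 620) = 1/106299 - 1*486 = 1/106299 - 486 = -51661313/106299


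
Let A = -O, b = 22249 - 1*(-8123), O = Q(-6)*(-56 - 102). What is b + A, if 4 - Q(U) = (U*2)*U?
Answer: 19628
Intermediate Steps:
Q(U) = 4 - 2*U² (Q(U) = 4 - U*2*U = 4 - 2*U*U = 4 - 2*U²)
O = 10744 (O = (4 - 2*(-6)²)*(-56 - 102) = (4 - 2*36)*(-158) = (4 - 72)*(-158) = -68*(-158) = 10744)
b = 30372 (b = 22249 + 8123 = 30372)
A = -10744 (A = -1*10744 = -10744)
b + A = 30372 - 10744 = 19628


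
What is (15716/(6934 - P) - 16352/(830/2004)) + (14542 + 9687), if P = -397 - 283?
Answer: -24093788813/1579905 ≈ -15250.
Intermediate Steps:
P = -680
(15716/(6934 - P) - 16352/(830/2004)) + (14542 + 9687) = (15716/(6934 - 1*(-680)) - 16352/(830/2004)) + (14542 + 9687) = (15716/(6934 + 680) - 16352/(830*(1/2004))) + 24229 = (15716/7614 - 16352/415/1002) + 24229 = (15716*(1/7614) - 16352*1002/415) + 24229 = (7858/3807 - 16384704/415) + 24229 = -62373307058/1579905 + 24229 = -24093788813/1579905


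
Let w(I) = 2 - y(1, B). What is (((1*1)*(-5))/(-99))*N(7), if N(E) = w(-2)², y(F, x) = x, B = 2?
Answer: 0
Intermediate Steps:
w(I) = 0 (w(I) = 2 - 1*2 = 2 - 2 = 0)
N(E) = 0 (N(E) = 0² = 0)
(((1*1)*(-5))/(-99))*N(7) = (((1*1)*(-5))/(-99))*0 = ((1*(-5))*(-1/99))*0 = -5*(-1/99)*0 = (5/99)*0 = 0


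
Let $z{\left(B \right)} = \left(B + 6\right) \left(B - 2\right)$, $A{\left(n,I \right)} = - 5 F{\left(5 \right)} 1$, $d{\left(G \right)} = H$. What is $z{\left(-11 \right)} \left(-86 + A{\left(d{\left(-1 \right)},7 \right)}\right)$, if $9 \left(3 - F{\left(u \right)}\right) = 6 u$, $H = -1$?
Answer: $- \frac{16445}{3} \approx -5481.7$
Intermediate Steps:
$F{\left(u \right)} = 3 - \frac{2 u}{3}$ ($F{\left(u \right)} = 3 - \frac{6 u}{9} = 3 - \frac{2 u}{3}$)
$d{\left(G \right)} = -1$
$A{\left(n,I \right)} = \frac{5}{3}$ ($A{\left(n,I \right)} = - 5 \left(3 - \frac{10}{3}\right) 1 = \left(-5\right) \left(- \frac{1}{3}\right) 1 = \frac{5}{3} \cdot 1 = \frac{5}{3}$)
$z{\left(B \right)} = \left(-2 + B\right) \left(6 + B\right)$ ($z{\left(B \right)} = \left(6 + B\right) \left(-2 + B\right) = \left(-2 + B\right) \left(6 + B\right)$)
$z{\left(-11 \right)} \left(-86 + A{\left(d{\left(-1 \right)},7 \right)}\right) = \left(-12 + \left(-11\right)^{2} + 4 \left(-11\right)\right) \left(-86 + \frac{5}{3}\right) = \left(-12 + 121 - 44\right) \left(- \frac{253}{3}\right) = 65 \left(- \frac{253}{3}\right) = - \frac{16445}{3}$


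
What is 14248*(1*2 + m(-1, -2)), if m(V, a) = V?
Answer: 14248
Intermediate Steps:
14248*(1*2 + m(-1, -2)) = 14248*(1*2 - 1) = 14248*(2 - 1) = 14248*1 = 14248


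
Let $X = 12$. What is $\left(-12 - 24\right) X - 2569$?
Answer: $-3001$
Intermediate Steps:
$\left(-12 - 24\right) X - 2569 = \left(-12 - 24\right) 12 - 2569 = \left(-36\right) 12 - 2569 = -432 - 2569 = -3001$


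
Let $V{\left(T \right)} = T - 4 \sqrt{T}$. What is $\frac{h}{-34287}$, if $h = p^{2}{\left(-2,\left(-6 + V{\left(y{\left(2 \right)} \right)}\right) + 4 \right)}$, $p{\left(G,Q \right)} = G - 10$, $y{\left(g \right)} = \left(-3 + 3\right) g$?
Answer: $- \frac{48}{11429} \approx -0.0041998$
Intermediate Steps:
$y{\left(g \right)} = 0$ ($y{\left(g \right)} = 0 g = 0$)
$V{\left(T \right)} = T - 4 \sqrt{T}$
$p{\left(G,Q \right)} = -10 + G$
$h = 144$ ($h = \left(-10 - 2\right)^{2} = \left(-12\right)^{2} = 144$)
$\frac{h}{-34287} = \frac{144}{-34287} = 144 \left(- \frac{1}{34287}\right) = - \frac{48}{11429}$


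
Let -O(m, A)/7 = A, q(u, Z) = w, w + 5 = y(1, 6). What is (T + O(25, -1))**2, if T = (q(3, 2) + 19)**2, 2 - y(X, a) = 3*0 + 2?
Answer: 41209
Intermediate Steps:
y(X, a) = 0 (y(X, a) = 2 - (3*0 + 2) = 2 - (0 + 2) = 2 - 1*2 = 2 - 2 = 0)
w = -5 (w = -5 + 0 = -5)
q(u, Z) = -5
O(m, A) = -7*A
T = 196 (T = (-5 + 19)**2 = 14**2 = 196)
(T + O(25, -1))**2 = (196 - 7*(-1))**2 = (196 + 7)**2 = 203**2 = 41209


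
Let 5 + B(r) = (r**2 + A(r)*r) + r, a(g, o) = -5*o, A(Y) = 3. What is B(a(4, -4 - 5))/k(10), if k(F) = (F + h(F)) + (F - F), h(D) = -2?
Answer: 275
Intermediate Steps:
k(F) = -2 + F (k(F) = (F - 2) + (F - F) = (-2 + F) + 0 = -2 + F)
B(r) = -5 + r**2 + 4*r (B(r) = -5 + ((r**2 + 3*r) + r) = -5 + (r**2 + 4*r) = -5 + r**2 + 4*r)
B(a(4, -4 - 5))/k(10) = (-5 + (-5*(-4 - 5))**2 + 4*(-5*(-4 - 5)))/(-2 + 10) = (-5 + (-5*(-9))**2 + 4*(-5*(-9)))/8 = (-5 + 45**2 + 4*45)*(1/8) = (-5 + 2025 + 180)*(1/8) = 2200*(1/8) = 275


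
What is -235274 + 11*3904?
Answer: -192330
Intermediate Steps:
-235274 + 11*3904 = -235274 + 42944 = -192330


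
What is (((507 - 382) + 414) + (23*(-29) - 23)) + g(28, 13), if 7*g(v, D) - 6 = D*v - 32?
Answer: -719/7 ≈ -102.71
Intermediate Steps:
g(v, D) = -26/7 + D*v/7 (g(v, D) = 6/7 + (D*v - 32)/7 = 6/7 + (-32 + D*v)/7 = 6/7 + (-32/7 + D*v/7) = -26/7 + D*v/7)
(((507 - 382) + 414) + (23*(-29) - 23)) + g(28, 13) = (((507 - 382) + 414) + (23*(-29) - 23)) + (-26/7 + (⅐)*13*28) = ((125 + 414) + (-667 - 23)) + (-26/7 + 52) = (539 - 690) + 338/7 = -151 + 338/7 = -719/7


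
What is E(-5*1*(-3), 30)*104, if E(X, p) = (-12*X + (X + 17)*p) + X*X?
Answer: 104520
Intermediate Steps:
E(X, p) = X² - 12*X + p*(17 + X) (E(X, p) = (-12*X + (17 + X)*p) + X² = (-12*X + p*(17 + X)) + X² = X² - 12*X + p*(17 + X))
E(-5*1*(-3), 30)*104 = ((-5*1*(-3))² - 12*(-5*1)*(-3) + 17*30 + (-5*1*(-3))*30)*104 = ((-5*(-3))² - (-60)*(-3) + 510 - 5*(-3)*30)*104 = (15² - 12*15 + 510 + 15*30)*104 = (225 - 180 + 510 + 450)*104 = 1005*104 = 104520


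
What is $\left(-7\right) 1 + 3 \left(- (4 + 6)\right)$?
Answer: $-37$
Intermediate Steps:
$\left(-7\right) 1 + 3 \left(- (4 + 6)\right) = -7 + 3 \left(\left(-1\right) 10\right) = -7 + 3 \left(-10\right) = -7 - 30 = -37$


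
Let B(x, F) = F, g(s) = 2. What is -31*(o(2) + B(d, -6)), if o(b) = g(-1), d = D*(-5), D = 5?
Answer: 124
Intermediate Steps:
d = -25 (d = 5*(-5) = -25)
o(b) = 2
-31*(o(2) + B(d, -6)) = -31*(2 - 6) = -31*(-4) = 124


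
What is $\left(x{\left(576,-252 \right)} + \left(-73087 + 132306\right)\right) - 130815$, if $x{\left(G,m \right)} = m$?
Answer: $-71848$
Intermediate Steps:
$\left(x{\left(576,-252 \right)} + \left(-73087 + 132306\right)\right) - 130815 = \left(-252 + \left(-73087 + 132306\right)\right) - 130815 = \left(-252 + 59219\right) - 130815 = 58967 - 130815 = -71848$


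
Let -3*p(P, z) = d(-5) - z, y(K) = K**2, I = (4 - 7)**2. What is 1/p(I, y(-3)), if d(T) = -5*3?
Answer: 1/8 ≈ 0.12500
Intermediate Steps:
I = 9 (I = (-3)**2 = 9)
d(T) = -15
p(P, z) = 5 + z/3 (p(P, z) = -(-15 - z)/3 = 5 + z/3)
1/p(I, y(-3)) = 1/(5 + (1/3)*(-3)**2) = 1/(5 + (1/3)*9) = 1/(5 + 3) = 1/8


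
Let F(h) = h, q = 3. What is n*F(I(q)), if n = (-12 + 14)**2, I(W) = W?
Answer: 12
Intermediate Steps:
n = 4 (n = 2**2 = 4)
n*F(I(q)) = 4*3 = 12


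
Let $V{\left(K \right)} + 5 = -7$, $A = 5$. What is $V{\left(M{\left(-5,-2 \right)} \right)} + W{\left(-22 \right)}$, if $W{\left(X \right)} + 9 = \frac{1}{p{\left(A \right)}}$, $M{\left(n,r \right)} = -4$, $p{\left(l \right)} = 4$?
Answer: $- \frac{83}{4} \approx -20.75$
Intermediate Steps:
$V{\left(K \right)} = -12$ ($V{\left(K \right)} = -5 - 7 = -12$)
$W{\left(X \right)} = - \frac{35}{4}$ ($W{\left(X \right)} = -9 + \frac{1}{4} = - \frac{35}{4}$)
$V{\left(M{\left(-5,-2 \right)} \right)} + W{\left(-22 \right)} = -12 - \frac{35}{4} = - \frac{83}{4}$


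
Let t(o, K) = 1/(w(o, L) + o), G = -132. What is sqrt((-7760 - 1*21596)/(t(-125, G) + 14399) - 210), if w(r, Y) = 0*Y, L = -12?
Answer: 4*I*sqrt(1192551015585)/299979 ≈ 14.562*I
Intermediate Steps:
w(r, Y) = 0
t(o, K) = 1/o (t(o, K) = 1/(0 + o) = 1/o)
sqrt((-7760 - 1*21596)/(t(-125, G) + 14399) - 210) = sqrt((-7760 - 1*21596)/(1/(-125) + 14399) - 210) = sqrt((-7760 - 21596)/(-1/125 + 14399) - 210) = sqrt(-29356/1799874/125 - 210) = sqrt(-29356*125/1799874 - 210) = sqrt(-1834750/899937 - 210) = sqrt(-190821520/899937) = 4*I*sqrt(1192551015585)/299979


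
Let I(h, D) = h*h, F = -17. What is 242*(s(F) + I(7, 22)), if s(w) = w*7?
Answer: -16940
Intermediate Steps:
s(w) = 7*w
I(h, D) = h²
242*(s(F) + I(7, 22)) = 242*(7*(-17) + 7²) = 242*(-119 + 49) = 242*(-70) = -16940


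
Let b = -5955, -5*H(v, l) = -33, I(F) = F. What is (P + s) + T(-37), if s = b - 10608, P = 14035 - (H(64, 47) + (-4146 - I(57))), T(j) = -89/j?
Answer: 309099/185 ≈ 1670.8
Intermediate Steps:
H(v, l) = 33/5 (H(v, l) = -1/5*(-33) = 33/5)
P = 91157/5 (P = 14035 - (33/5 + (-4146 - 1*57)) = 14035 - (33/5 + (-4146 - 57)) = 14035 - (33/5 - 4203) = 14035 - 1*(-20982/5) = 14035 + 20982/5 = 91157/5 ≈ 18231.)
s = -16563 (s = -5955 - 10608 = -16563)
(P + s) + T(-37) = (91157/5 - 16563) - 89/(-37) = 8342/5 - 89*(-1/37) = 8342/5 + 89/37 = 309099/185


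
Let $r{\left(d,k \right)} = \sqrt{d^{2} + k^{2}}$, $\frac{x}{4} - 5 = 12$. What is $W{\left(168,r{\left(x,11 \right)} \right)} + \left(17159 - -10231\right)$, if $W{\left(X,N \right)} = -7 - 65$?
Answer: $27318$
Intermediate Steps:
$x = 68$ ($x = 20 + 4 \cdot 12 = 20 + 48 = 68$)
$W{\left(X,N \right)} = -72$
$W{\left(168,r{\left(x,11 \right)} \right)} + \left(17159 - -10231\right) = -72 + \left(17159 - -10231\right) = -72 + \left(17159 + 10231\right) = -72 + 27390 = 27318$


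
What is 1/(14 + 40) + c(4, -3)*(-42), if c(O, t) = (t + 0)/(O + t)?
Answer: 6805/54 ≈ 126.02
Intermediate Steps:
c(O, t) = t/(O + t)
1/(14 + 40) + c(4, -3)*(-42) = 1/(14 + 40) - 3/(4 - 3)*(-42) = 1/54 - 3/1*(-42) = 1/54 - 3*1*(-42) = 1/54 - 3*(-42) = 1/54 + 126 = 6805/54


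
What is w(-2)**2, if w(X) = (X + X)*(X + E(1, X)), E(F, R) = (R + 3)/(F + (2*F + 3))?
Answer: 484/9 ≈ 53.778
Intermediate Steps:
E(F, R) = (3 + R)/(3 + 3*F) (E(F, R) = (3 + R)/(F + (3 + 2*F)) = (3 + R)/(3 + 3*F))
w(X) = 2*X*(1/2 + 7*X/6) (w(X) = (X + X)*(X + (3 + X)/(3*(1 + 1))) = (2*X)*(X + (1/3)*(3 + X)/2) = (2*X)*(X + (1/3)*(1/2)*(3 + X)) = (2*X)*(X + (1/2 + X/6)) = (2*X)*(1/2 + 7*X/6) = 2*X*(1/2 + 7*X/6))
w(-2)**2 = ((1/3)*(-2)*(3 + 7*(-2)))**2 = ((1/3)*(-2)*(3 - 14))**2 = ((1/3)*(-2)*(-11))**2 = (22/3)**2 = 484/9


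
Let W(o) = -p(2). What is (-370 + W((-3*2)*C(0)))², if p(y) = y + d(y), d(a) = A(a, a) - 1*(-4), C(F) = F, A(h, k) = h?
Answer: 142884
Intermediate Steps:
d(a) = 4 + a (d(a) = a - 1*(-4) = a + 4 = 4 + a)
p(y) = 4 + 2*y (p(y) = y + (4 + y) = 4 + 2*y)
W(o) = -8 (W(o) = -(4 + 2*2) = -(4 + 4) = -1*8 = -8)
(-370 + W((-3*2)*C(0)))² = (-370 - 8)² = (-378)² = 142884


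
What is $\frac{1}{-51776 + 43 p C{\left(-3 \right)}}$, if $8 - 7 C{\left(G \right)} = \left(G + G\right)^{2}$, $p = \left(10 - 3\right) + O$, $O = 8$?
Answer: $- \frac{1}{54356} \approx -1.8397 \cdot 10^{-5}$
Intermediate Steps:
$p = 15$ ($p = \left(10 - 3\right) + 8 = 7 + 8 = 15$)
$C{\left(G \right)} = \frac{8}{7} - \frac{4 G^{2}}{7}$ ($C{\left(G \right)} = \frac{8}{7} - \frac{\left(G + G\right)^{2}}{7} = \frac{8}{7} - \frac{\left(2 G\right)^{2}}{7} = \frac{8}{7} - \frac{4 G^{2}}{7}$)
$\frac{1}{-51776 + 43 p C{\left(-3 \right)}} = \frac{1}{-51776 + 43 \cdot 15 \left(\frac{8}{7} - \frac{4 \left(-3\right)^{2}}{7}\right)} = \frac{1}{-51776 + 645 \left(\frac{8}{7} - \frac{36}{7}\right)} = \frac{1}{-51776 + 645 \left(-4\right)} = \frac{1}{-51776 - 2580} = \frac{1}{-54356} = - \frac{1}{54356}$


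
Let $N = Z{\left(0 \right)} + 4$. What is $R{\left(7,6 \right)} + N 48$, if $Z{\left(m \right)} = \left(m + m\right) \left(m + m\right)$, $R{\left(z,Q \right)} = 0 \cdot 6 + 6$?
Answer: $198$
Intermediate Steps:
$R{\left(z,Q \right)} = 6$ ($R{\left(z,Q \right)} = 0 + 6 = 6$)
$Z{\left(m \right)} = 4 m^{2}$ ($Z{\left(m \right)} = 2 m 2 m = 4 m^{2}$)
$N = 4$ ($N = 4 \cdot 0^{2} + 4 = 4 \cdot 0 + 4 = 0 + 4 = 4$)
$R{\left(7,6 \right)} + N 48 = 6 + 4 \cdot 48 = 6 + 192 = 198$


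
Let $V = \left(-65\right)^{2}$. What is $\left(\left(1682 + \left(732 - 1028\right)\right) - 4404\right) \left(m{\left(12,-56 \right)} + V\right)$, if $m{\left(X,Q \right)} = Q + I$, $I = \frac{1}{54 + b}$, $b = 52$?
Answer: $- \frac{666849735}{53} \approx -1.2582 \cdot 10^{7}$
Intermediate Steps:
$V = 4225$
$I = \frac{1}{106}$ ($I = \frac{1}{54 + 52} = \frac{1}{106} \approx 0.009434$)
$m{\left(X,Q \right)} = \frac{1}{106} + Q$ ($m{\left(X,Q \right)} = Q + \frac{1}{106} = \frac{1}{106} + Q$)
$\left(\left(1682 + \left(732 - 1028\right)\right) - 4404\right) \left(m{\left(12,-56 \right)} + V\right) = \left(\left(1682 + \left(732 - 1028\right)\right) - 4404\right) \left(\left(\frac{1}{106} - 56\right) + 4225\right) = \left(\left(1682 - 296\right) - 4404\right) \left(- \frac{5935}{106} + 4225\right) = \left(1386 - 4404\right) \frac{441915}{106} = \left(-3018\right) \frac{441915}{106} = - \frac{666849735}{53}$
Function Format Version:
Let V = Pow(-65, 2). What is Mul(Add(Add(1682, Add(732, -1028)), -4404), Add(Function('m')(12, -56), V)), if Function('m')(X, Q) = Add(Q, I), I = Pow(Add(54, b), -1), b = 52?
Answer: Rational(-666849735, 53) ≈ -1.2582e+7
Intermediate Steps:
V = 4225
I = Rational(1, 106) (I = Pow(Add(54, 52), -1) = Pow(106, -1) = Rational(1, 106) ≈ 0.0094340)
Function('m')(X, Q) = Add(Rational(1, 106), Q) (Function('m')(X, Q) = Add(Q, Rational(1, 106)) = Add(Rational(1, 106), Q))
Mul(Add(Add(1682, Add(732, -1028)), -4404), Add(Function('m')(12, -56), V)) = Mul(Add(Add(1682, Add(732, -1028)), -4404), Add(Add(Rational(1, 106), -56), 4225)) = Mul(Add(Add(1682, -296), -4404), Add(Rational(-5935, 106), 4225)) = Mul(Add(1386, -4404), Rational(441915, 106)) = Mul(-3018, Rational(441915, 106)) = Rational(-666849735, 53)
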